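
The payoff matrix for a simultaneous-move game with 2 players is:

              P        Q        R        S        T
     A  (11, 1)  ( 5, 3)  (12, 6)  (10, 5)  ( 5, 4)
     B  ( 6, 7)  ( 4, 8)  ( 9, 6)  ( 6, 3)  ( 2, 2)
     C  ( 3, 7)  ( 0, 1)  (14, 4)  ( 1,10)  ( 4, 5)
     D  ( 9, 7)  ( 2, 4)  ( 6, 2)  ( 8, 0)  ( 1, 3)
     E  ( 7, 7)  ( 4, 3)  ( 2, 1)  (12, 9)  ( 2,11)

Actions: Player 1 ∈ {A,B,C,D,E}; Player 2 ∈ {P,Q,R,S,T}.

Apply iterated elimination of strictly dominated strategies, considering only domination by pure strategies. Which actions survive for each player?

P1 drop B (A beats it: P:11>6 Q:5>4 R:12>9 S:10>6 T:5>2)
P1 drop D (A beats it: P:11>9 Q:5>2 R:12>6 S:10>8 T:5>1)
P2 drop P (S beats it: A:5>1 C:10>7 E:9>7)
P2 drop Q (S beats it: A:5>3 C:10>1 E:9>3)
P1→{A,C,E} P2→{R,S,T}

Survivors P1:{A,C,E} P2:{R,S,T}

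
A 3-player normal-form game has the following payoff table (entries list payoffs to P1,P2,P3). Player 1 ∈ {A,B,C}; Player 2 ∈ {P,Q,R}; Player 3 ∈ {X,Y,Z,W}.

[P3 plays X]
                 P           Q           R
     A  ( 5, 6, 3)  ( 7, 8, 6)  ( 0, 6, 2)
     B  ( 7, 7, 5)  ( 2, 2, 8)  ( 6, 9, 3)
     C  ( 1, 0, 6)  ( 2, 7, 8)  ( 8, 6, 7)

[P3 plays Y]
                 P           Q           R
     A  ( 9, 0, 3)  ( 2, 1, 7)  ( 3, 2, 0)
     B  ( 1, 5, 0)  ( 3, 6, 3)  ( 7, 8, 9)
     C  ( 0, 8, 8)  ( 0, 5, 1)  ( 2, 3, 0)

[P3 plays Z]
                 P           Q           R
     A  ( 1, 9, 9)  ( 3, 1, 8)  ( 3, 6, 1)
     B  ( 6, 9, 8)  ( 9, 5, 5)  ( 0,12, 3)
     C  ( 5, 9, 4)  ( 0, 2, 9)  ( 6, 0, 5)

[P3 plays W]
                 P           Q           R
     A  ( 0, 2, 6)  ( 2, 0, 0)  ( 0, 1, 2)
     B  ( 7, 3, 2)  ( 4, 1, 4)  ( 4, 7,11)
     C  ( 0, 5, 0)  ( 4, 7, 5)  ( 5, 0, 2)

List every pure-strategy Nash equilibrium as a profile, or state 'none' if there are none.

No pure NE.

(A,P,X): not NE [P1→B gives 7>5; P2→Q gives 8>6; P3→Z gives 9>3]
(A,P,Y): not NE [P2→R gives 2>0; P3→Z gives 9>3]
(A,P,Z): not NE [P1→B gives 6>1]
(A,P,W): not NE [P1→B gives 7>0; P3→Z gives 9>6]
(A,Q,X): not NE [P3→Z gives 8>6]
(A,Q,Y): not NE [P1→B gives 3>2; P2→R gives 2>1; P3→Z gives 8>7]
(A,Q,Z): not NE [P1→B gives 9>3; P2→P gives 9>1]
(A,Q,W): not NE [P1→C gives 4>2; P2→P gives 2>0; P3→Z gives 8>0]
(A,R,X): not NE [P1→C gives 8>0; P2→Q gives 8>6]
(A,R,Y): not NE [P1→B gives 7>3; P3→W gives 2>0]
(A,R,Z): not NE [P1→C gives 6>3; P2→P gives 9>6; P3→W gives 2>1]
(A,R,W): not NE [P1→C gives 5>0; P2→P gives 2>1]
(B,P,X): not NE [P2→R gives 9>7; P3→Z gives 8>5]
(B,P,Y): not NE [P1→A gives 9>1; P2→R gives 8>5; P3→Z gives 8>0]
(B,P,Z): not NE [P2→R gives 12>9]
(B,P,W): not NE [P2→R gives 7>3; P3→Z gives 8>2]
(B,Q,X): not NE [P1→A gives 7>2; P2→R gives 9>2]
(B,Q,Y): not NE [P2→R gives 8>6; P3→X gives 8>3]
(B,Q,Z): not NE [P2→R gives 12>5; P3→X gives 8>5]
(B,Q,W): not NE [P2→R gives 7>1; P3→X gives 8>4]
(B,R,X): not NE [P1→C gives 8>6; P3→W gives 11>3]
(B,R,Y): not NE [P3→W gives 11>9]
(B,R,Z): not NE [P1→C gives 6>0; P3→W gives 11>3]
(B,R,W): not NE [P1→C gives 5>4]
(C,P,X): not NE [P1→B gives 7>1; P2→Q gives 7>0; P3→Y gives 8>6]
(C,P,Y): not NE [P1→A gives 9>0]
(C,P,Z): not NE [P1→B gives 6>5; P3→Y gives 8>4]
(C,P,W): not NE [P1→B gives 7>0; P2→Q gives 7>5; P3→Y gives 8>0]
(C,Q,X): not NE [P1→A gives 7>2; P3→Z gives 9>8]
(C,Q,Y): not NE [P1→B gives 3>0; P2→P gives 8>5; P3→Z gives 9>1]
(C,Q,Z): not NE [P1→B gives 9>0; P2→P gives 9>2]
(C,Q,W): not NE [P3→Z gives 9>5]
(C,R,X): not NE [P2→Q gives 7>6]
(C,R,Y): not NE [P1→B gives 7>2; P2→P gives 8>3; P3→X gives 7>0]
(C,R,Z): not NE [P2→P gives 9>0; P3→X gives 7>5]
(C,R,W): not NE [P2→Q gives 7>0; P3→X gives 7>2]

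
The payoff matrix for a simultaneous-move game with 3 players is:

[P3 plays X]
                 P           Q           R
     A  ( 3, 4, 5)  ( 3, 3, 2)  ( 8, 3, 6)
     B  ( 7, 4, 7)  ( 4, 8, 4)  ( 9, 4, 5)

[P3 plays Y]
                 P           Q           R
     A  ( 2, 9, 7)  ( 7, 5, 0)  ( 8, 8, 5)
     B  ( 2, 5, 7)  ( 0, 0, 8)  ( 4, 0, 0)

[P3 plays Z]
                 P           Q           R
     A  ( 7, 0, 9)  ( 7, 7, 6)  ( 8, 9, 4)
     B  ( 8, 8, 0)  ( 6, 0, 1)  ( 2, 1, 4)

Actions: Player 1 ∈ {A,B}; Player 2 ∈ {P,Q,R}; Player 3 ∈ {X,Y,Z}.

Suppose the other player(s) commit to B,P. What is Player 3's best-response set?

u_3(X vs B,P) = 7
u_3(Y vs B,P) = 7
u_3(Z vs B,P) = 0
max payoff 7 at {X,Y}

BR_3 = {X,Y}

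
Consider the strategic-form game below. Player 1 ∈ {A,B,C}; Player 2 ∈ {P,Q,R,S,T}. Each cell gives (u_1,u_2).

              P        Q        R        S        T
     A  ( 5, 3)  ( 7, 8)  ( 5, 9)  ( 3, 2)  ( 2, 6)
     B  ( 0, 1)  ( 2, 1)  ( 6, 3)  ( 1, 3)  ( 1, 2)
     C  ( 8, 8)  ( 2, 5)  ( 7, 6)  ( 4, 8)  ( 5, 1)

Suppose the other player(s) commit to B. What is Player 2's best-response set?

u_2(P vs B) = 1
u_2(Q vs B) = 1
u_2(R vs B) = 3
u_2(S vs B) = 3
u_2(T vs B) = 2
max payoff 3 at {R,S}

BR_2 = {R,S}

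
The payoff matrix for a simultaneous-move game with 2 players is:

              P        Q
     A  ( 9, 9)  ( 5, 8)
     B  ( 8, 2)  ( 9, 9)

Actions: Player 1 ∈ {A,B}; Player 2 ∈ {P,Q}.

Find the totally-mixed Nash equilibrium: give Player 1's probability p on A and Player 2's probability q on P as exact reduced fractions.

P1 mixes 7/8 on A; P2 mixes 4/5 on P

P1 indiff ⇒ q·9+(1-q)·5 = q·8+(1-q)·9 ⇒ q(1) = (1-q)(4) ⇒ q = 4/5
P2 indiff ⇒ p·9+(1-p)·2 = p·8+(1-p)·9 ⇒ p(1) = (1-p)(7) ⇒ p = 7/8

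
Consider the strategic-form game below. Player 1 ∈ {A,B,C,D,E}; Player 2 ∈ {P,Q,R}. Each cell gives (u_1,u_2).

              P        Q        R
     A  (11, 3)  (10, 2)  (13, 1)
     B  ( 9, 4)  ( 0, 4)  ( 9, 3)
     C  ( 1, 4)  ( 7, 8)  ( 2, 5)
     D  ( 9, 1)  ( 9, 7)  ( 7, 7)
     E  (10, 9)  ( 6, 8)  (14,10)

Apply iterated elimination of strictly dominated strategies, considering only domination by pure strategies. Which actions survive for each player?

P1 drop B (A beats it: P:11>9 Q:10>0 R:13>9)
P1 drop C (A beats it: P:11>1 Q:10>7 R:13>2)
P1 drop D (A beats it: P:11>9 Q:10>9 R:13>7)
P2 drop Q (P beats it: A:3>2 E:9>8)
P1→{A,E} P2→{P,R}

Remaining: P1:{A,E} P2:{P,R}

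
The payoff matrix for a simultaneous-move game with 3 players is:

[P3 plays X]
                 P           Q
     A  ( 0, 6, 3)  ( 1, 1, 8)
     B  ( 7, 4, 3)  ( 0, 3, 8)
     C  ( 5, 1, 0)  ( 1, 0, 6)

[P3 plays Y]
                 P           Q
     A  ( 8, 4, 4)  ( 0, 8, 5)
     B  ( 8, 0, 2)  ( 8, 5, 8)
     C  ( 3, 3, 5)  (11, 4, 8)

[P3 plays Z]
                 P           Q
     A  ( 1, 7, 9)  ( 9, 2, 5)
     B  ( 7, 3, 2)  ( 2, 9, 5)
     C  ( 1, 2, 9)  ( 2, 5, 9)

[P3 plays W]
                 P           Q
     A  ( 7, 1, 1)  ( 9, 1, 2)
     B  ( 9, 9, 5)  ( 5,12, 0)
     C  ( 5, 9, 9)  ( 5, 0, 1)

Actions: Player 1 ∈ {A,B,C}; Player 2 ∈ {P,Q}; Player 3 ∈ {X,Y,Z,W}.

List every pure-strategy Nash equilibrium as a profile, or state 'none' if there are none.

(A,P,X): not NE [P1→B gives 7>0; P3→Z gives 9>3]
(A,P,Y): not NE [P2→Q gives 8>4; P3→Z gives 9>4]
(A,P,Z): not NE [P1→B gives 7>1]
(A,P,W): not NE [P1→B gives 9>7; P3→Z gives 9>1]
(A,Q,X): not NE [P2→P gives 6>1]
(A,Q,Y): not NE [P1→C gives 11>0; P3→X gives 8>5]
(A,Q,Z): not NE [P2→P gives 7>2; P3→X gives 8>5]
(A,Q,W): not NE [P3→X gives 8>2]
(B,P,X): not NE [P3→W gives 5>3]
(B,P,Y): not NE [P2→Q gives 5>0; P3→W gives 5>2]
(B,P,Z): not NE [P2→Q gives 9>3; P3→W gives 5>2]
(B,P,W): not NE [P2→Q gives 12>9]
(B,Q,X): not NE [P1→C gives 1>0; P2→P gives 4>3]
(B,Q,Y): not NE [P1→C gives 11>8]
(B,Q,Z): not NE [P1→A gives 9>2; P3→Y gives 8>5]
(B,Q,W): not NE [P1→A gives 9>5; P3→Y gives 8>0]
(C,P,X): not NE [P1→B gives 7>5; P3→W gives 9>0]
(C,P,Y): not NE [P1→B gives 8>3; P2→Q gives 4>3; P3→W gives 9>5]
(C,P,Z): not NE [P1→B gives 7>1; P2→Q gives 5>2]
(C,P,W): not NE [P1→B gives 9>5]
(C,Q,X): not NE [P2→P gives 1>0; P3→Z gives 9>6]
(C,Q,Y): not NE [P3→Z gives 9>8]
(C,Q,Z): not NE [P1→A gives 9>2]
(C,Q,W): not NE [P1→A gives 9>5; P2→P gives 9>0; P3→Z gives 9>1]

No pure NE.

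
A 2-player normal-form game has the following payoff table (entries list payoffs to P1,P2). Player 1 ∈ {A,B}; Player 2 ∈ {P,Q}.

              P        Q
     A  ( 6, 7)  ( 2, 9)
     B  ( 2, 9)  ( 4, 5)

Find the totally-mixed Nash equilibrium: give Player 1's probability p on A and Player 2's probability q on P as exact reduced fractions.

P1 indiff ⇒ q·6+(1-q)·2 = q·2+(1-q)·4 ⇒ q(4) = (1-q)(2) ⇒ q = 1/3
P2 indiff ⇒ p·7+(1-p)·9 = p·9+(1-p)·5 ⇒ p(-2) = (1-p)(-4) ⇒ p = 2/3

(p,q) = (2/3, 1/3)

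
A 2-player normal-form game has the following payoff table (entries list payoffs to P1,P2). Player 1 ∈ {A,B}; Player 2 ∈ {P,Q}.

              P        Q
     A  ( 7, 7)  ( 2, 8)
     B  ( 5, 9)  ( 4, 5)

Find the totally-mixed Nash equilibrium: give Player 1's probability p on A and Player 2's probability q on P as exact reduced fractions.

P1 indiff ⇒ q·7+(1-q)·2 = q·5+(1-q)·4 ⇒ q(2) = (1-q)(2) ⇒ q = 1/2
P2 indiff ⇒ p·7+(1-p)·9 = p·8+(1-p)·5 ⇒ p(-1) = (1-p)(-4) ⇒ p = 4/5

(p,q) = (4/5, 1/2)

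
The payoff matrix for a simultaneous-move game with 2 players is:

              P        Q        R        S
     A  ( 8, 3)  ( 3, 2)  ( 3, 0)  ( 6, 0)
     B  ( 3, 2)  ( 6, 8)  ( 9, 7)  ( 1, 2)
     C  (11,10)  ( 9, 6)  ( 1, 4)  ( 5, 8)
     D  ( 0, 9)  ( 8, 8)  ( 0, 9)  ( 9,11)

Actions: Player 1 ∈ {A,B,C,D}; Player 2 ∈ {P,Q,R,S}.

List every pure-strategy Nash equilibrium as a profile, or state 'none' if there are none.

(A,P): not NE [P1→C gives 11>8]
(A,Q): not NE [P1→C gives 9>3; P2→P gives 3>2]
(A,R): not NE [P1→B gives 9>3; P2→P gives 3>0]
(A,S): not NE [P1→D gives 9>6; P2→P gives 3>0]
(B,P): not NE [P1→C gives 11>3; P2→Q gives 8>2]
(B,Q): not NE [P1→C gives 9>6]
(B,R): not NE [P2→Q gives 8>7]
(B,S): not NE [P1→D gives 9>1; P2→Q gives 8>2]
(C,P): NE
(C,Q): not NE [P2→P gives 10>6]
(C,R): not NE [P1→B gives 9>1; P2→P gives 10>4]
(C,S): not NE [P1→D gives 9>5; P2→P gives 10>8]
(D,P): not NE [P1→C gives 11>0; P2→S gives 11>9]
(D,Q): not NE [P1→C gives 9>8; P2→S gives 11>8]
(D,R): not NE [P1→B gives 9>0; P2→S gives 11>9]
(D,S): NE

Nash profiles: (C,P), (D,S)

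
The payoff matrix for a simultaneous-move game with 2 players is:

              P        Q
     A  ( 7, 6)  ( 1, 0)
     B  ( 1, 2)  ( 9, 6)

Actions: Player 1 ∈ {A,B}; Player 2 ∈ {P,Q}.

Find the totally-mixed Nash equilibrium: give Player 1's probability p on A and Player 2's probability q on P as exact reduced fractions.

P1 indiff ⇒ q·7+(1-q)·1 = q·1+(1-q)·9 ⇒ q(6) = (1-q)(8) ⇒ q = 4/7
P2 indiff ⇒ p·6+(1-p)·2 = p·0+(1-p)·6 ⇒ p(6) = (1-p)(4) ⇒ p = 2/5

p=2/5, q=4/7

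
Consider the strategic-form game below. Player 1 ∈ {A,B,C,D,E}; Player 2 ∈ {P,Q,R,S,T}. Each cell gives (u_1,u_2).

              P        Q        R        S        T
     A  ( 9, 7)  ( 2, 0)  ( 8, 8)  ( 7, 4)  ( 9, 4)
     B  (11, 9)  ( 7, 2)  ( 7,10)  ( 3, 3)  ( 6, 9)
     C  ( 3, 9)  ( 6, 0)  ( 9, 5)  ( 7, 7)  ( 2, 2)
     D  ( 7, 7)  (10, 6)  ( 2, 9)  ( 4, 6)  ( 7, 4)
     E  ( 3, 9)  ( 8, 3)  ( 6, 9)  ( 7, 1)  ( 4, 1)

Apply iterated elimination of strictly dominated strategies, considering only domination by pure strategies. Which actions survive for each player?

P2 drop Q (P beats it: A:7>0 B:9>2 C:9>0 D:7>6 E:9>3)
P1 drop D (A beats it: P:9>7 R:8>2 S:7>4 T:9>7)
P2 drop S (P beats it: A:7>4 B:9>3 C:9>7 E:9>1)
P1 drop E (A beats it: P:9>3 R:8>6 T:9>4)
P2 drop T (R beats it: A:8>4 B:10>9 C:5>2)
P1→{A,B,C} P2→{P,R}

Survivors P1:{A,B,C} P2:{P,R}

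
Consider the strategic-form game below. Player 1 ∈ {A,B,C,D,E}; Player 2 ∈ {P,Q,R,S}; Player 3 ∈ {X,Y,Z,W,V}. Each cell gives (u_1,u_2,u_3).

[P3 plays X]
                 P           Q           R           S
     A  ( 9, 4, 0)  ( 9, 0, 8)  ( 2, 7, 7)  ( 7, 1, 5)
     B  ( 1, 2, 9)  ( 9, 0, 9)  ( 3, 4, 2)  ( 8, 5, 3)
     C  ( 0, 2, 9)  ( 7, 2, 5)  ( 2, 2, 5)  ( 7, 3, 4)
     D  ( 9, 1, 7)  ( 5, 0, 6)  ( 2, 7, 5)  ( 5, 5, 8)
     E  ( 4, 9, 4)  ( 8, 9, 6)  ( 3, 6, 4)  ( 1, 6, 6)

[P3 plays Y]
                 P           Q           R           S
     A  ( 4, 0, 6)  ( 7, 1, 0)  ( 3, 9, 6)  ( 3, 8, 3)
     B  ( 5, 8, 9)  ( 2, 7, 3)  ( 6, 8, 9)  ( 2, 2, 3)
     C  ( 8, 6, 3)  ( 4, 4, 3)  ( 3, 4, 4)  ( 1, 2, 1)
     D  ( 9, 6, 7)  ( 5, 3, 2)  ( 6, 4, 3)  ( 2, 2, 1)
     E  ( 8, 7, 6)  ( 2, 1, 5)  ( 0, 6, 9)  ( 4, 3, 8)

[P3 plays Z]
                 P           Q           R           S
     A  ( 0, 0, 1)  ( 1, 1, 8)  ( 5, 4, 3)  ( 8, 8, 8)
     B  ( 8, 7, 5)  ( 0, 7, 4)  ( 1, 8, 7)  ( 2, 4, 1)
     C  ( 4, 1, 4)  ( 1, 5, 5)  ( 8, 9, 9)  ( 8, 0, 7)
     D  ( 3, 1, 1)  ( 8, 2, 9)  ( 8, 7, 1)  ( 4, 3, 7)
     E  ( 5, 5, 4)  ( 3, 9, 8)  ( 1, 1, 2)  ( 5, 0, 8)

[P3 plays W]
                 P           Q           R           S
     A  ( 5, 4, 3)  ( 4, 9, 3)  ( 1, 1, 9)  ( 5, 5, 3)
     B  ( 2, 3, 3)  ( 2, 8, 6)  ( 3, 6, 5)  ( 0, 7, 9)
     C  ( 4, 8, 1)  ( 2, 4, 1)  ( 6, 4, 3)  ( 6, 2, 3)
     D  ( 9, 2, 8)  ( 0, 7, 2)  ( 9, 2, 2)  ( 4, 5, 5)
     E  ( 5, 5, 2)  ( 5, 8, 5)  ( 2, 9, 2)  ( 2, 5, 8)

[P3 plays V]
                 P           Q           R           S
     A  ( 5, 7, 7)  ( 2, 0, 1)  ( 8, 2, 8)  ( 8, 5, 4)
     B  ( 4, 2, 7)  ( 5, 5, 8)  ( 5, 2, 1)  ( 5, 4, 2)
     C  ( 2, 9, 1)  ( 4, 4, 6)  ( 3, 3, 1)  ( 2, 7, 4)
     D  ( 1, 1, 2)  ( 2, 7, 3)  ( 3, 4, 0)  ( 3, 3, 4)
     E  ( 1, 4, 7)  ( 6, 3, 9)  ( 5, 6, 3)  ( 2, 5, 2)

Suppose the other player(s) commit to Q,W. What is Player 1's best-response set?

u_1(A vs Q,W) = 4
u_1(B vs Q,W) = 2
u_1(C vs Q,W) = 2
u_1(D vs Q,W) = 0
u_1(E vs Q,W) = 5
max payoff 5 at {E}

P1 best: {E}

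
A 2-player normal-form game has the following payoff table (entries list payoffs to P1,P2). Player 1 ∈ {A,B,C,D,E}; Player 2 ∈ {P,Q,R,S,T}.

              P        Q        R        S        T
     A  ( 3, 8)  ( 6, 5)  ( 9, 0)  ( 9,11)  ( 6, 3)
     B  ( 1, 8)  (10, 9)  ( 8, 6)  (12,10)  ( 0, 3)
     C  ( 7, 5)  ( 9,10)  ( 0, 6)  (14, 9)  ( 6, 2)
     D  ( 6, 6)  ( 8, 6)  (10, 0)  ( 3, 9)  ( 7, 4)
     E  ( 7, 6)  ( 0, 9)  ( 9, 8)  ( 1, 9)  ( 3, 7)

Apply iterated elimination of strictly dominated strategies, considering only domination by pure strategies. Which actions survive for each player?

Remaining: P1:{B,C} P2:{Q,S}

P2 drop P (S beats it: A:11>8 B:10>8 C:9>5 D:9>6 E:9>6)
P1 drop E (D beats it: Q:8>0 R:10>9 S:3>1 T:7>3)
P2 drop R (Q beats it: A:5>0 B:9>6 C:10>6 D:6>0)
P2 drop T (Q beats it: A:5>3 B:9>3 C:10>2 D:6>4)
P1 drop A (B beats it: Q:10>6 S:12>9)
P1 drop D (B beats it: Q:10>8 S:12>3)
P1→{B,C} P2→{Q,S}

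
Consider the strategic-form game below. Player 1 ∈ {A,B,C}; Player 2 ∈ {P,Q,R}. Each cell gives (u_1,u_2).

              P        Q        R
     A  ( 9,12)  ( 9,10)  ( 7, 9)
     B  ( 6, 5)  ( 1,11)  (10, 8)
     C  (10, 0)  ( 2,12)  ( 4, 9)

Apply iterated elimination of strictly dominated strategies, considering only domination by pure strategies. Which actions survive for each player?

IESDS → P1:{A,C} P2:{P,Q}

P2 drop R (Q beats it: A:10>9 B:11>8 C:12>9)
P1 drop B (A beats it: P:9>6 Q:9>1)
P1→{A,C} P2→{P,Q}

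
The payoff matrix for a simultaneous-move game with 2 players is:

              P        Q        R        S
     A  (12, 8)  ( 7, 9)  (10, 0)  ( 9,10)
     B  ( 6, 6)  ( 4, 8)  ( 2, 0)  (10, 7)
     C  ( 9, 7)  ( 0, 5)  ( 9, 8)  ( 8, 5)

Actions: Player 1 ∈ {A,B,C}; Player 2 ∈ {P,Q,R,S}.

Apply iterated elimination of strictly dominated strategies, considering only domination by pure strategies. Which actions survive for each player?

P1 drop C (A beats it: P:12>9 Q:7>0 R:10>9 S:9>8)
P2 drop P (Q beats it: A:9>8 B:8>6)
P2 drop R (Q beats it: A:9>0 B:8>0)
P1→{A,B} P2→{Q,S}

Survivors P1:{A,B} P2:{Q,S}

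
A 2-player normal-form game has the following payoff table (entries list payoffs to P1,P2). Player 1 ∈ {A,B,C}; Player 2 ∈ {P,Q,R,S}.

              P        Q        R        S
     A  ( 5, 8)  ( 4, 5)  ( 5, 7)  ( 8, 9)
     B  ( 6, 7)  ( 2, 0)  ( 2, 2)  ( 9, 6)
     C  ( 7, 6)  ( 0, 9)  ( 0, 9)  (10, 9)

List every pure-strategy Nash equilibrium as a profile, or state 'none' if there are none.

PSNE = {(C,S)}

(A,P): not NE [P1→C gives 7>5; P2→S gives 9>8]
(A,Q): not NE [P2→S gives 9>5]
(A,R): not NE [P2→S gives 9>7]
(A,S): not NE [P1→C gives 10>8]
(B,P): not NE [P1→C gives 7>6]
(B,Q): not NE [P1→A gives 4>2; P2→P gives 7>0]
(B,R): not NE [P1→A gives 5>2; P2→P gives 7>2]
(B,S): not NE [P1→C gives 10>9; P2→P gives 7>6]
(C,P): not NE [P2→S gives 9>6]
(C,Q): not NE [P1→A gives 4>0]
(C,R): not NE [P1→A gives 5>0]
(C,S): NE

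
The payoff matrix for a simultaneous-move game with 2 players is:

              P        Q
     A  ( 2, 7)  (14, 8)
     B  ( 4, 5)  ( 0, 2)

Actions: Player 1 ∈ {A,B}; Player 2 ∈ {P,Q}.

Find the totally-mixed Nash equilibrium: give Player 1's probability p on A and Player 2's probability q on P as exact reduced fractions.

(p,q) = (3/4, 7/8)

P1 indiff ⇒ q·2+(1-q)·14 = q·4+(1-q)·0 ⇒ q(-2) = (1-q)(-14) ⇒ q = 7/8
P2 indiff ⇒ p·7+(1-p)·5 = p·8+(1-p)·2 ⇒ p(-1) = (1-p)(-3) ⇒ p = 3/4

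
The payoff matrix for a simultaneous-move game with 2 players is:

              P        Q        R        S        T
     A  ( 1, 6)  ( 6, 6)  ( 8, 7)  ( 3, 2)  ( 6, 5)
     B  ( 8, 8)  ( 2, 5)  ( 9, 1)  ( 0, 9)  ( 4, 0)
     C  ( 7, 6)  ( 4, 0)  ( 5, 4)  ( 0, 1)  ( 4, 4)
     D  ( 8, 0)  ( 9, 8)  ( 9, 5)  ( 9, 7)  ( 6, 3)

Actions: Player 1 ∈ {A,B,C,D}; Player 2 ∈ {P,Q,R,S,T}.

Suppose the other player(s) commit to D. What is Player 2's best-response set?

u_2(P vs D) = 0
u_2(Q vs D) = 8
u_2(R vs D) = 5
u_2(S vs D) = 7
u_2(T vs D) = 3
max payoff 8 at {Q}

P2 best: {Q}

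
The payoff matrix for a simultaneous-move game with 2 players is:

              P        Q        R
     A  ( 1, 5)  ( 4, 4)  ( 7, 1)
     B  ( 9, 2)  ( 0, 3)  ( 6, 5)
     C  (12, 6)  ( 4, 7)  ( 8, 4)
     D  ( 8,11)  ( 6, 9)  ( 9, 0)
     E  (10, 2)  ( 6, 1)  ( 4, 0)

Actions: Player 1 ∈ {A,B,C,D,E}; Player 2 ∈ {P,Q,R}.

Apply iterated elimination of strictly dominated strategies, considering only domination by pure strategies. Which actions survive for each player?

Remaining: P1:{C,D,E} P2:{P,Q}

P1 drop A (D beats it: P:8>1 Q:6>4 R:9>7)
P1 drop B (C beats it: P:12>9 Q:4>0 R:8>6)
P2 drop R (P beats it: C:6>4 D:11>0 E:2>0)
P1→{C,D,E} P2→{P,Q}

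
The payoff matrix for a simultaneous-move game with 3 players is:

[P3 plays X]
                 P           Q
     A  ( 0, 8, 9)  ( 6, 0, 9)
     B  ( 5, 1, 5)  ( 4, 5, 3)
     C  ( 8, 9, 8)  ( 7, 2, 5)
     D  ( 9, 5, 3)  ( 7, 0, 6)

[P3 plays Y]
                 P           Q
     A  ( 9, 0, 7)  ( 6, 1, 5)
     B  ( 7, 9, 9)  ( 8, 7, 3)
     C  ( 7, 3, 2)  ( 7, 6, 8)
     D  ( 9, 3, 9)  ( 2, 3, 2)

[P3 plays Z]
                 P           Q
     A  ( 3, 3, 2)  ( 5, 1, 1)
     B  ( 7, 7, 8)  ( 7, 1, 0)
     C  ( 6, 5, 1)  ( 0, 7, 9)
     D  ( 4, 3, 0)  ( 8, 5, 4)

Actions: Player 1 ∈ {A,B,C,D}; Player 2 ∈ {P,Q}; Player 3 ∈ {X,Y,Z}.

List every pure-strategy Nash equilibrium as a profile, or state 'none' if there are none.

(A,P,X): not NE [P1→D gives 9>0]
(A,P,Y): not NE [P2→Q gives 1>0; P3→X gives 9>7]
(A,P,Z): not NE [P1→B gives 7>3; P3→X gives 9>2]
(A,Q,X): not NE [P1→D gives 7>6; P2→P gives 8>0]
(A,Q,Y): not NE [P1→B gives 8>6; P3→X gives 9>5]
(A,Q,Z): not NE [P1→D gives 8>5; P2→P gives 3>1; P3→X gives 9>1]
(B,P,X): not NE [P1→D gives 9>5; P2→Q gives 5>1; P3→Y gives 9>5]
(B,P,Y): not NE [P1→D gives 9>7]
(B,P,Z): not NE [P3→Y gives 9>8]
(B,Q,X): not NE [P1→D gives 7>4]
(B,Q,Y): not NE [P2→P gives 9>7]
(B,Q,Z): not NE [P1→D gives 8>7; P2→P gives 7>1; P3→Y gives 3>0]
(C,P,X): not NE [P1→D gives 9>8]
(C,P,Y): not NE [P1→D gives 9>7; P2→Q gives 6>3; P3→X gives 8>2]
(C,P,Z): not NE [P1→B gives 7>6; P2→Q gives 7>5; P3→X gives 8>1]
(C,Q,X): not NE [P2→P gives 9>2; P3→Z gives 9>5]
(C,Q,Y): not NE [P1→B gives 8>7; P3→Z gives 9>8]
(C,Q,Z): not NE [P1→D gives 8>0]
(D,P,X): not NE [P3→Y gives 9>3]
(D,P,Y): NE
(D,P,Z): not NE [P1→B gives 7>4; P2→Q gives 5>3; P3→Y gives 9>0]
(D,Q,X): not NE [P2→P gives 5>0]
(D,Q,Y): not NE [P1→B gives 8>2; P3→X gives 6>2]
(D,Q,Z): not NE [P3→X gives 6>4]

Nash profiles: (D,P,Y)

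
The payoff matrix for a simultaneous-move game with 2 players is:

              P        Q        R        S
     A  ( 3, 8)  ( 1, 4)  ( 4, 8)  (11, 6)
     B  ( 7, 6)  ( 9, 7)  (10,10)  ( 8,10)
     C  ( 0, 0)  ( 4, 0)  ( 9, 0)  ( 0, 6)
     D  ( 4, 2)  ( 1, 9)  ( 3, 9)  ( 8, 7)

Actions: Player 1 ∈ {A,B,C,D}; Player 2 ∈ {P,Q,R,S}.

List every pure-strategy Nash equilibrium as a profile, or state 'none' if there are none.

(A,P): not NE [P1→B gives 7>3]
(A,Q): not NE [P1→B gives 9>1; P2→R gives 8>4]
(A,R): not NE [P1→B gives 10>4]
(A,S): not NE [P2→R gives 8>6]
(B,P): not NE [P2→S gives 10>6]
(B,Q): not NE [P2→S gives 10>7]
(B,R): NE
(B,S): not NE [P1→A gives 11>8]
(C,P): not NE [P1→B gives 7>0; P2→S gives 6>0]
(C,Q): not NE [P1→B gives 9>4; P2→S gives 6>0]
(C,R): not NE [P1→B gives 10>9; P2→S gives 6>0]
(C,S): not NE [P1→A gives 11>0]
(D,P): not NE [P1→B gives 7>4; P2→R gives 9>2]
(D,Q): not NE [P1→B gives 9>1]
(D,R): not NE [P1→B gives 10>3]
(D,S): not NE [P1→A gives 11>8; P2→R gives 9>7]

NE set: (B,R)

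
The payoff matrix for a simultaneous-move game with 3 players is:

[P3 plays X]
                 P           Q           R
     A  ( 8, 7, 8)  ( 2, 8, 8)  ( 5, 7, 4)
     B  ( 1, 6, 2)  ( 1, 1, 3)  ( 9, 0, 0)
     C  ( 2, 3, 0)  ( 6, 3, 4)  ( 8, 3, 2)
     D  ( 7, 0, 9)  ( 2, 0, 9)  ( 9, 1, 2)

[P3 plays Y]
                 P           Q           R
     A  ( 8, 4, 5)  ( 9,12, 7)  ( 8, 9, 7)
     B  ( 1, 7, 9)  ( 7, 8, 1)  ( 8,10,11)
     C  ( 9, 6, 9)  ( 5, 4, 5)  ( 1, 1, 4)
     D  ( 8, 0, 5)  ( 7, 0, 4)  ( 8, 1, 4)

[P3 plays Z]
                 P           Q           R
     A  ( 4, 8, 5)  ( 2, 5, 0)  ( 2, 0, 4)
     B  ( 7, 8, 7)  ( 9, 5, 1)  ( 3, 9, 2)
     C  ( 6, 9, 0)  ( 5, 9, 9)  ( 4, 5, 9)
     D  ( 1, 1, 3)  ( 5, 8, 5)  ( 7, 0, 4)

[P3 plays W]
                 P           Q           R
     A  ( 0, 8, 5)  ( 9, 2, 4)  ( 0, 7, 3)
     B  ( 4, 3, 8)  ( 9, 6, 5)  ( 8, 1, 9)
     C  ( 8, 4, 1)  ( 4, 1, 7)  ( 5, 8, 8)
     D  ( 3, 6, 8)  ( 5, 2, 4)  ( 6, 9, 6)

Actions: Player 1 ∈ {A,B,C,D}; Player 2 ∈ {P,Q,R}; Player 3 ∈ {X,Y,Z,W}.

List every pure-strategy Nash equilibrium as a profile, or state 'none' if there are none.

(A,P,X): not NE [P2→Q gives 8>7]
(A,P,Y): not NE [P1→C gives 9>8; P2→Q gives 12>4; P3→X gives 8>5]
(A,P,Z): not NE [P1→B gives 7>4; P3→X gives 8>5]
(A,P,W): not NE [P1→C gives 8>0; P3→X gives 8>5]
(A,Q,X): not NE [P1→C gives 6>2]
(A,Q,Y): not NE [P3→X gives 8>7]
(A,Q,Z): not NE [P1→B gives 9>2; P2→P gives 8>5; P3→X gives 8>0]
(A,Q,W): not NE [P2→P gives 8>2; P3→X gives 8>4]
(A,R,X): not NE [P1→D gives 9>5; P2→Q gives 8>7; P3→Y gives 7>4]
(A,R,Y): not NE [P2→Q gives 12>9]
(A,R,Z): not NE [P1→D gives 7>2; P2→P gives 8>0; P3→Y gives 7>4]
(A,R,W): not NE [P1→B gives 8>0; P2→P gives 8>7; P3→Y gives 7>3]
(B,P,X): not NE [P1→A gives 8>1; P3→Y gives 9>2]
(B,P,Y): not NE [P1→C gives 9>1; P2→R gives 10>7]
(B,P,Z): not NE [P2→R gives 9>8; P3→Y gives 9>7]
(B,P,W): not NE [P1→C gives 8>4; P2→Q gives 6>3; P3→Y gives 9>8]
(B,Q,X): not NE [P1→C gives 6>1; P2→P gives 6>1; P3→W gives 5>3]
(B,Q,Y): not NE [P1→A gives 9>7; P2→R gives 10>8; P3→W gives 5>1]
(B,Q,Z): not NE [P2→R gives 9>5; P3→W gives 5>1]
(B,Q,W): NE
(B,R,X): not NE [P2→P gives 6>0; P3→Y gives 11>0]
(B,R,Y): NE
(B,R,Z): not NE [P1→D gives 7>3; P3→Y gives 11>2]
(B,R,W): not NE [P2→Q gives 6>1; P3→Y gives 11>9]
(C,P,X): not NE [P1→A gives 8>2; P3→Y gives 9>0]
(C,P,Y): NE
(C,P,Z): not NE [P1→B gives 7>6; P3→Y gives 9>0]
(C,P,W): not NE [P2→R gives 8>4; P3→Y gives 9>1]
(C,Q,X): not NE [P3→Z gives 9>4]
(C,Q,Y): not NE [P1→A gives 9>5; P2→P gives 6>4; P3→Z gives 9>5]
(C,Q,Z): not NE [P1→B gives 9>5]
(C,Q,W): not NE [P1→B gives 9>4; P2→R gives 8>1; P3→Z gives 9>7]
(C,R,X): not NE [P1→D gives 9>8; P3→Z gives 9>2]
(C,R,Y): not NE [P1→D gives 8>1; P2→P gives 6>1; P3→Z gives 9>4]
(C,R,Z): not NE [P1→D gives 7>4; P2→Q gives 9>5]
(C,R,W): not NE [P1→B gives 8>5; P3→Z gives 9>8]
(D,P,X): not NE [P1→A gives 8>7; P2→R gives 1>0]
(D,P,Y): not NE [P1→C gives 9>8; P2→R gives 1>0; P3→X gives 9>5]
(D,P,Z): not NE [P1→B gives 7>1; P2→Q gives 8>1; P3→X gives 9>3]
(D,P,W): not NE [P1→C gives 8>3; P2→R gives 9>6; P3→X gives 9>8]
(D,Q,X): not NE [P1→C gives 6>2; P2→R gives 1>0]
(D,Q,Y): not NE [P1→A gives 9>7; P2→R gives 1>0; P3→X gives 9>4]
(D,Q,Z): not NE [P1→B gives 9>5; P3→X gives 9>5]
(D,Q,W): not NE [P1→B gives 9>5; P2→R gives 9>2; P3→X gives 9>4]
(D,R,X): not NE [P3→W gives 6>2]
(D,R,Y): not NE [P3→W gives 6>4]
(D,R,Z): not NE [P2→Q gives 8>0; P3→W gives 6>4]
(D,R,W): not NE [P1→B gives 8>6]

Nash profiles: (B,Q,W), (B,R,Y), (C,P,Y)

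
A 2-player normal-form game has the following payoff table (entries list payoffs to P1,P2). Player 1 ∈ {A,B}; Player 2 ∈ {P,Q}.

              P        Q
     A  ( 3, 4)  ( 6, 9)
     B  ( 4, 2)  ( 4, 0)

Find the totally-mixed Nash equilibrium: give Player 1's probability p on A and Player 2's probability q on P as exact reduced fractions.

P1 indiff ⇒ q·3+(1-q)·6 = q·4+(1-q)·4 ⇒ q(-1) = (1-q)(-2) ⇒ q = 2/3
P2 indiff ⇒ p·4+(1-p)·2 = p·9+(1-p)·0 ⇒ p(-5) = (1-p)(-2) ⇒ p = 2/7

(p,q) = (2/7, 2/3)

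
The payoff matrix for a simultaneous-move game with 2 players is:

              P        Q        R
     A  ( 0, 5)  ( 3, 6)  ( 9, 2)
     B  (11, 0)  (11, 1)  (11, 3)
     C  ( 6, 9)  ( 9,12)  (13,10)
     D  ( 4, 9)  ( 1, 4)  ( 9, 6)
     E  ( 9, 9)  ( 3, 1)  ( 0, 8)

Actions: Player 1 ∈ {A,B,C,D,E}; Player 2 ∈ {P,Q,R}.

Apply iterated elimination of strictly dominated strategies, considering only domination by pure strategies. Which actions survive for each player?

P1 drop A (B beats it: P:11>0 Q:11>3 R:11>9)
P1 drop D (B beats it: P:11>4 Q:11>1 R:11>9)
P1 drop E (B beats it: P:11>9 Q:11>3 R:11>0)
P2 drop P (Q beats it: B:1>0 C:12>9)
P1→{B,C} P2→{Q,R}

Remaining: P1:{B,C} P2:{Q,R}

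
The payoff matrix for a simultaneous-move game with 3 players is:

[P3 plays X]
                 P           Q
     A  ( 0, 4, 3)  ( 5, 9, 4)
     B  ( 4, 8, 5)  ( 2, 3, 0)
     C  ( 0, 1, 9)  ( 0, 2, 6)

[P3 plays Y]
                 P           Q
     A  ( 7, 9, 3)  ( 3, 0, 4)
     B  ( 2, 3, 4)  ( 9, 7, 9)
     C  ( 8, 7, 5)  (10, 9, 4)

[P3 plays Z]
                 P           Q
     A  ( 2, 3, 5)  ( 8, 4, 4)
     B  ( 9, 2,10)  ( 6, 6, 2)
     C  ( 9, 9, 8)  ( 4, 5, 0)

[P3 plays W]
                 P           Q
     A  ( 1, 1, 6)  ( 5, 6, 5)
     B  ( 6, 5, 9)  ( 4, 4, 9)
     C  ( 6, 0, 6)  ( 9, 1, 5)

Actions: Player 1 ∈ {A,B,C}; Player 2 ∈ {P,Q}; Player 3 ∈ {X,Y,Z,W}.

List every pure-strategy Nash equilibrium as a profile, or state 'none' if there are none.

PSNE: ∅

(A,P,X): not NE [P1→B gives 4>0; P2→Q gives 9>4; P3→W gives 6>3]
(A,P,Y): not NE [P1→C gives 8>7; P3→W gives 6>3]
(A,P,Z): not NE [P1→C gives 9>2; P2→Q gives 4>3; P3→W gives 6>5]
(A,P,W): not NE [P1→C gives 6>1; P2→Q gives 6>1]
(A,Q,X): not NE [P3→W gives 5>4]
(A,Q,Y): not NE [P1→C gives 10>3; P2→P gives 9>0; P3→W gives 5>4]
(A,Q,Z): not NE [P3→W gives 5>4]
(A,Q,W): not NE [P1→C gives 9>5]
(B,P,X): not NE [P3→Z gives 10>5]
(B,P,Y): not NE [P1→C gives 8>2; P2→Q gives 7>3; P3→Z gives 10>4]
(B,P,Z): not NE [P2→Q gives 6>2]
(B,P,W): not NE [P3→Z gives 10>9]
(B,Q,X): not NE [P1→A gives 5>2; P2→P gives 8>3; P3→W gives 9>0]
(B,Q,Y): not NE [P1→C gives 10>9]
(B,Q,Z): not NE [P1→A gives 8>6; P3→W gives 9>2]
(B,Q,W): not NE [P1→C gives 9>4; P2→P gives 5>4]
(C,P,X): not NE [P1→B gives 4>0; P2→Q gives 2>1]
(C,P,Y): not NE [P2→Q gives 9>7; P3→X gives 9>5]
(C,P,Z): not NE [P3→X gives 9>8]
(C,P,W): not NE [P2→Q gives 1>0; P3→X gives 9>6]
(C,Q,X): not NE [P1→A gives 5>0]
(C,Q,Y): not NE [P3→X gives 6>4]
(C,Q,Z): not NE [P1→A gives 8>4; P2→P gives 9>5; P3→X gives 6>0]
(C,Q,W): not NE [P3→X gives 6>5]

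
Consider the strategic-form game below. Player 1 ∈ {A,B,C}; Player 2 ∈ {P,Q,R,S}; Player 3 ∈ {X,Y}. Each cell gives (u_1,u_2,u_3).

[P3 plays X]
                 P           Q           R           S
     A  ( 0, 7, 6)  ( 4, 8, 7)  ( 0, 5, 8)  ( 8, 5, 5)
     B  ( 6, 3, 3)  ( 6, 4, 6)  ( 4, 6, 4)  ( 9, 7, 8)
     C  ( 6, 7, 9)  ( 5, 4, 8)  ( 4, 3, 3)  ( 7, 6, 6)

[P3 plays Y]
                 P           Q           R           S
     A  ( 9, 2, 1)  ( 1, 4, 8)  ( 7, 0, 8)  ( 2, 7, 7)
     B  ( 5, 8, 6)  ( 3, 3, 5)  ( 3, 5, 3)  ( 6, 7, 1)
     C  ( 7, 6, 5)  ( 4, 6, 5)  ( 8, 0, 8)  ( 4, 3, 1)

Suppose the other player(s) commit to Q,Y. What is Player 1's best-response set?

P1 best: {C}

u_1(A vs Q,Y) = 1
u_1(B vs Q,Y) = 3
u_1(C vs Q,Y) = 4
max payoff 4 at {C}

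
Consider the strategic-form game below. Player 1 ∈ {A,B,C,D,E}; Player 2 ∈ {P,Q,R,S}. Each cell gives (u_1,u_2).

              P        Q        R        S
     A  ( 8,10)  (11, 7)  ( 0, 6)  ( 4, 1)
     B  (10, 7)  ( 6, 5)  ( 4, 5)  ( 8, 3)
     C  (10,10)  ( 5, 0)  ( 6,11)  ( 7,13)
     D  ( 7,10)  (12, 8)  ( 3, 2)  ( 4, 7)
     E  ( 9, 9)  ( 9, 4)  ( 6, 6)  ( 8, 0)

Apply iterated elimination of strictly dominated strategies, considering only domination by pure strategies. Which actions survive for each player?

P2 drop Q (P beats it: A:10>7 B:7>5 C:10>0 D:10>8 E:9>4)
P1 drop A (B beats it: P:10>8 R:4>0 S:8>4)
P1 drop D (B beats it: P:10>7 R:4>3 S:8>4)
P1→{B,C,E} P2→{P,R,S}

Remaining: P1:{B,C,E} P2:{P,R,S}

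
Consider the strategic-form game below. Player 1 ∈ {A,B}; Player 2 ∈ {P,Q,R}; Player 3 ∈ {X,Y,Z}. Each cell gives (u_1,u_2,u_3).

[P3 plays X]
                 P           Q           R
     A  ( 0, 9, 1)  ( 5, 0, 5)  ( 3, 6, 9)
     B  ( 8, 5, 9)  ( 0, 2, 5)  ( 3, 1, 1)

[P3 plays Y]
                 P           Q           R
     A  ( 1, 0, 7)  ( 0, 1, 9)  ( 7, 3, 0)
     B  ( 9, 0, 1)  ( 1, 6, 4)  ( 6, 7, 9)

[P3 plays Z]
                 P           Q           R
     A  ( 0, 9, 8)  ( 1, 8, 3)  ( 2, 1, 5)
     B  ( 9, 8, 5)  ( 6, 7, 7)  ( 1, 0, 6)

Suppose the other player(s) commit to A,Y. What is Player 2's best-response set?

u_2(P vs A,Y) = 0
u_2(Q vs A,Y) = 1
u_2(R vs A,Y) = 3
max payoff 3 at {R}

BR_2 = {R}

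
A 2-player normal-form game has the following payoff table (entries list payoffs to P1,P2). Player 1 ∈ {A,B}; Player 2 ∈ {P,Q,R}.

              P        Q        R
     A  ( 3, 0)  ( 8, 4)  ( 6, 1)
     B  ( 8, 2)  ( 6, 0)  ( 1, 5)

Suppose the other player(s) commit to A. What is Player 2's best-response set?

u_2(P vs A) = 0
u_2(Q vs A) = 4
u_2(R vs A) = 1
max payoff 4 at {Q}

argmax u_2 = {Q}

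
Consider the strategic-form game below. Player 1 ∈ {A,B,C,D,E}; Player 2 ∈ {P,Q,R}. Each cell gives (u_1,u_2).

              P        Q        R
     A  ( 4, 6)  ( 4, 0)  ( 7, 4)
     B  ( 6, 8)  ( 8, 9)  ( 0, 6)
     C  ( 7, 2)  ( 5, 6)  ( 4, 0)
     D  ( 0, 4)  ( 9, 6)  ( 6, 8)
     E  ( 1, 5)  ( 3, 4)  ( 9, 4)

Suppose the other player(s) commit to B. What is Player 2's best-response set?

u_2(P vs B) = 8
u_2(Q vs B) = 9
u_2(R vs B) = 6
max payoff 9 at {Q}

P2 best: {Q}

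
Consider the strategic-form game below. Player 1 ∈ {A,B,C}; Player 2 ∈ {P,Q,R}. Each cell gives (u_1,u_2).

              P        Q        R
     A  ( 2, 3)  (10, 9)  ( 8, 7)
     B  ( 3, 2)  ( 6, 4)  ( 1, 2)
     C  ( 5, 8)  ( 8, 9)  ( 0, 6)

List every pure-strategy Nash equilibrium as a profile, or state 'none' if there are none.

(A,P): not NE [P1→C gives 5>2; P2→Q gives 9>3]
(A,Q): NE
(A,R): not NE [P2→Q gives 9>7]
(B,P): not NE [P1→C gives 5>3; P2→Q gives 4>2]
(B,Q): not NE [P1→A gives 10>6]
(B,R): not NE [P1→A gives 8>1; P2→Q gives 4>2]
(C,P): not NE [P2→Q gives 9>8]
(C,Q): not NE [P1→A gives 10>8]
(C,R): not NE [P1→A gives 8>0; P2→Q gives 9>6]

NE set: (A,Q)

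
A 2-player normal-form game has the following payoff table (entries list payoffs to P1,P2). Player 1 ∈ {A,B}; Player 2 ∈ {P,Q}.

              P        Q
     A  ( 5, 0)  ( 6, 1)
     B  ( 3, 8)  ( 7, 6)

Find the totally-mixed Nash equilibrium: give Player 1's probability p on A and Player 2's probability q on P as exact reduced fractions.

p=2/3, q=1/3

P1 indiff ⇒ q·5+(1-q)·6 = q·3+(1-q)·7 ⇒ q(2) = (1-q)(1) ⇒ q = 1/3
P2 indiff ⇒ p·0+(1-p)·8 = p·1+(1-p)·6 ⇒ p(-1) = (1-p)(-2) ⇒ p = 2/3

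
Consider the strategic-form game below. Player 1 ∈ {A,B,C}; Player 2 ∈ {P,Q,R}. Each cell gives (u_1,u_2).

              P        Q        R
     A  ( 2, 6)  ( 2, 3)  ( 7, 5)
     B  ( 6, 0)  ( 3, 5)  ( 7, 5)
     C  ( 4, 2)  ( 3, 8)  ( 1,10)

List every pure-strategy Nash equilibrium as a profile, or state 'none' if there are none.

(A,P): not NE [P1→B gives 6>2]
(A,Q): not NE [P1→C gives 3>2; P2→P gives 6>3]
(A,R): not NE [P2→P gives 6>5]
(B,P): not NE [P2→R gives 5>0]
(B,Q): NE
(B,R): NE
(C,P): not NE [P1→B gives 6>4; P2→R gives 10>2]
(C,Q): not NE [P2→R gives 10>8]
(C,R): not NE [P1→B gives 7>1]

NE set: (B,Q), (B,R)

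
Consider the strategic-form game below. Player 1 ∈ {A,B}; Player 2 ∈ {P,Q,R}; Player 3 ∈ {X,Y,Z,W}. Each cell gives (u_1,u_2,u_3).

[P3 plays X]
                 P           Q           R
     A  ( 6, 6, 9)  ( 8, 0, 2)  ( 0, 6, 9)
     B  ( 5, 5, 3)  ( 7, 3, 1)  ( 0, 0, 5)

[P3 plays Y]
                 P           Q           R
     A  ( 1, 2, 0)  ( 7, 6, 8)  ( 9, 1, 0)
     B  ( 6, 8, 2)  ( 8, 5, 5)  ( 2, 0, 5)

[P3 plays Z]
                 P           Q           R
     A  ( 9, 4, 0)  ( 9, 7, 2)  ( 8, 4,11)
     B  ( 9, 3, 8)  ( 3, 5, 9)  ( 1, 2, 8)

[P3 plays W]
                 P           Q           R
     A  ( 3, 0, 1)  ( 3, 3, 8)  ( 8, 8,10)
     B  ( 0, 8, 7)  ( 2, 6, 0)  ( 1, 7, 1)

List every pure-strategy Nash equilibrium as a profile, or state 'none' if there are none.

PSNE = {(A,P,X)}

(A,P,X): NE
(A,P,Y): not NE [P1→B gives 6>1; P2→Q gives 6>2; P3→X gives 9>0]
(A,P,Z): not NE [P2→Q gives 7>4; P3→X gives 9>0]
(A,P,W): not NE [P2→R gives 8>0; P3→X gives 9>1]
(A,Q,X): not NE [P2→R gives 6>0; P3→W gives 8>2]
(A,Q,Y): not NE [P1→B gives 8>7]
(A,Q,Z): not NE [P3→W gives 8>2]
(A,Q,W): not NE [P2→R gives 8>3]
(A,R,X): not NE [P3→Z gives 11>9]
(A,R,Y): not NE [P2→Q gives 6>1; P3→Z gives 11>0]
(A,R,Z): not NE [P2→Q gives 7>4]
(A,R,W): not NE [P3→Z gives 11>10]
(B,P,X): not NE [P1→A gives 6>5; P3→Z gives 8>3]
(B,P,Y): not NE [P3→Z gives 8>2]
(B,P,Z): not NE [P2→Q gives 5>3]
(B,P,W): not NE [P1→A gives 3>0; P3→Z gives 8>7]
(B,Q,X): not NE [P1→A gives 8>7; P2→P gives 5>3; P3→Z gives 9>1]
(B,Q,Y): not NE [P2→P gives 8>5; P3→Z gives 9>5]
(B,Q,Z): not NE [P1→A gives 9>3]
(B,Q,W): not NE [P1→A gives 3>2; P2→P gives 8>6; P3→Z gives 9>0]
(B,R,X): not NE [P2→P gives 5>0; P3→Z gives 8>5]
(B,R,Y): not NE [P1→A gives 9>2; P2→P gives 8>0; P3→Z gives 8>5]
(B,R,Z): not NE [P1→A gives 8>1; P2→Q gives 5>2]
(B,R,W): not NE [P1→A gives 8>1; P2→P gives 8>7; P3→Z gives 8>1]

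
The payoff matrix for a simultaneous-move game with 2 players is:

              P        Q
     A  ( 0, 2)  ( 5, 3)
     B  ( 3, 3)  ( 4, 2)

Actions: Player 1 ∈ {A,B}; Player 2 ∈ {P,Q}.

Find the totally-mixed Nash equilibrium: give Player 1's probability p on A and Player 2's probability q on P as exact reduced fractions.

P1 mixes 1/2 on A; P2 mixes 1/4 on P

P1 indiff ⇒ q·0+(1-q)·5 = q·3+(1-q)·4 ⇒ q(-3) = (1-q)(-1) ⇒ q = 1/4
P2 indiff ⇒ p·2+(1-p)·3 = p·3+(1-p)·2 ⇒ p(-1) = (1-p)(-1) ⇒ p = 1/2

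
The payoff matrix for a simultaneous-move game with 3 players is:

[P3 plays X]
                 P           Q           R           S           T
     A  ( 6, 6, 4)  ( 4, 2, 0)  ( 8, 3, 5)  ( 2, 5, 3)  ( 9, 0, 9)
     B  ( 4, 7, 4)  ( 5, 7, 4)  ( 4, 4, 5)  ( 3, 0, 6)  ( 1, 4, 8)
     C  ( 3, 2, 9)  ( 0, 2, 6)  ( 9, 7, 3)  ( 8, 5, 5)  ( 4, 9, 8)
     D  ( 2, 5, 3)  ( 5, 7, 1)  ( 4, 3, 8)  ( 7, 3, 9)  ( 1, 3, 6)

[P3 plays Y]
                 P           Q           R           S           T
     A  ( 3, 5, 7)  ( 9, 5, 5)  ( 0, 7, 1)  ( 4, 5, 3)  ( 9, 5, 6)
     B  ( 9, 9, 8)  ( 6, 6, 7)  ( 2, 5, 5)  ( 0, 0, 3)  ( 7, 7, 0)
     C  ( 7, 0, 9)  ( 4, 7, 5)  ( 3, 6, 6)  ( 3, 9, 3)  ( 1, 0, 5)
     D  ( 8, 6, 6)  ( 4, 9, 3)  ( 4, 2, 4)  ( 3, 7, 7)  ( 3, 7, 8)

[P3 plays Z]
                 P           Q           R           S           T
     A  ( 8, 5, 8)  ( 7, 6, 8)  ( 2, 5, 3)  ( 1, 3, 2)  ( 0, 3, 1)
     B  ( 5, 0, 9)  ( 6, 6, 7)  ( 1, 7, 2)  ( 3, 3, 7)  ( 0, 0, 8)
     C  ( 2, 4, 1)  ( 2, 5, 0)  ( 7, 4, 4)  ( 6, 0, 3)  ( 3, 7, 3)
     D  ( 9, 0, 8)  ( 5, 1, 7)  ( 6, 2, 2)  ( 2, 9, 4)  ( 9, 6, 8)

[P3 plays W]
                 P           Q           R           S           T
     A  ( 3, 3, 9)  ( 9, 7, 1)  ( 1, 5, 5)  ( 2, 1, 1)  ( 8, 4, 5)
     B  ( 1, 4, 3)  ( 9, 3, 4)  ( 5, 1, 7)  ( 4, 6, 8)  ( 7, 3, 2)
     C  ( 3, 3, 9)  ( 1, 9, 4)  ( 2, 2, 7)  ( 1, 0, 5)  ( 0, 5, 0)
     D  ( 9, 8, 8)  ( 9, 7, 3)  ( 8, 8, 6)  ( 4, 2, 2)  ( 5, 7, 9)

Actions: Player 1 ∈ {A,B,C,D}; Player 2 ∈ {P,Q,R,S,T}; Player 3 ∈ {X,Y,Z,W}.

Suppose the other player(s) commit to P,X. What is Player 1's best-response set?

u_1(A vs P,X) = 6
u_1(B vs P,X) = 4
u_1(C vs P,X) = 3
u_1(D vs P,X) = 2
max payoff 6 at {A}

argmax u_1 = {A}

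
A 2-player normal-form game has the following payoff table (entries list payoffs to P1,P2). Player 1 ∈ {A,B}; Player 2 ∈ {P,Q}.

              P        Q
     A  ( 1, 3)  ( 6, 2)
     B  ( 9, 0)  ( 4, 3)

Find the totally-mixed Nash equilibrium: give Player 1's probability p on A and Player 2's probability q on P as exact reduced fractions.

P1 indiff ⇒ q·1+(1-q)·6 = q·9+(1-q)·4 ⇒ q(-8) = (1-q)(-2) ⇒ q = 1/5
P2 indiff ⇒ p·3+(1-p)·0 = p·2+(1-p)·3 ⇒ p(1) = (1-p)(3) ⇒ p = 3/4

p=3/4, q=1/5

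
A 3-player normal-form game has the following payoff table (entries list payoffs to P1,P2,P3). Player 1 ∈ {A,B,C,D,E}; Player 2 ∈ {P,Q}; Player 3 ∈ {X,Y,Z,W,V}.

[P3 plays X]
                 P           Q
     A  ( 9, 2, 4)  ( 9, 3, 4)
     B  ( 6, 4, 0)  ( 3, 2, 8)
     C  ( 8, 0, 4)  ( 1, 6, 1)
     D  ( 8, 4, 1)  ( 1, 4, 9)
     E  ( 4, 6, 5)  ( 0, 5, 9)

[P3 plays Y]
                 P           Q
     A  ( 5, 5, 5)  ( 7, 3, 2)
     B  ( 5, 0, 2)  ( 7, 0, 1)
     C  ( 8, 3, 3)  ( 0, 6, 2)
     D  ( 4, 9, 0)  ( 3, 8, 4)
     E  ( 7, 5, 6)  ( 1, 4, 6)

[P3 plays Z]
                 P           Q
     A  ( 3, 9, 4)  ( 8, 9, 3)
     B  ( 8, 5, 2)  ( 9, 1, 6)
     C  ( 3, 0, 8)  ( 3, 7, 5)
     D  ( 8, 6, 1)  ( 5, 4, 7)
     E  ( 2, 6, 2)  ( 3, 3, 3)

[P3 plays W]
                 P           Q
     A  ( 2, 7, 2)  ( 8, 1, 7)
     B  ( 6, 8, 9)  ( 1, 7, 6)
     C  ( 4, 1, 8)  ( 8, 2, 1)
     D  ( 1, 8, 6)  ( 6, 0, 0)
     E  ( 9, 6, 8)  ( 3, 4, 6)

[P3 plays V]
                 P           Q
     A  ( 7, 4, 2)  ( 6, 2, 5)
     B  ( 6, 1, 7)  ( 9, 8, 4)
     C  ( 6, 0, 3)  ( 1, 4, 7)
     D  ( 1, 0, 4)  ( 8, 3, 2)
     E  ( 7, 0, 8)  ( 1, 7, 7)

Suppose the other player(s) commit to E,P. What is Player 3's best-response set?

u_3(X vs E,P) = 5
u_3(Y vs E,P) = 6
u_3(Z vs E,P) = 2
u_3(W vs E,P) = 8
u_3(V vs E,P) = 8
max payoff 8 at {W,V}

P3 best: {W,V}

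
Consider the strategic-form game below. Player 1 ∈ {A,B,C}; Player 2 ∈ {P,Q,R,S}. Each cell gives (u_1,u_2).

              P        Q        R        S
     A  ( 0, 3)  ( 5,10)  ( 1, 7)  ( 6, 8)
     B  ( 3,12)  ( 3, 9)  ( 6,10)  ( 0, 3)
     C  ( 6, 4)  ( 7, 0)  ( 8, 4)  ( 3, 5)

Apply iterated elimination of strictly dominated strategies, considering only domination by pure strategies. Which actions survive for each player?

P1 drop B (C beats it: P:6>3 Q:7>3 R:8>6 S:3>0)
P2 drop P (S beats it: A:8>3 C:5>4)
P2 drop R (S beats it: A:8>7 C:5>4)
P1→{A,C} P2→{Q,S}

IESDS → P1:{A,C} P2:{Q,S}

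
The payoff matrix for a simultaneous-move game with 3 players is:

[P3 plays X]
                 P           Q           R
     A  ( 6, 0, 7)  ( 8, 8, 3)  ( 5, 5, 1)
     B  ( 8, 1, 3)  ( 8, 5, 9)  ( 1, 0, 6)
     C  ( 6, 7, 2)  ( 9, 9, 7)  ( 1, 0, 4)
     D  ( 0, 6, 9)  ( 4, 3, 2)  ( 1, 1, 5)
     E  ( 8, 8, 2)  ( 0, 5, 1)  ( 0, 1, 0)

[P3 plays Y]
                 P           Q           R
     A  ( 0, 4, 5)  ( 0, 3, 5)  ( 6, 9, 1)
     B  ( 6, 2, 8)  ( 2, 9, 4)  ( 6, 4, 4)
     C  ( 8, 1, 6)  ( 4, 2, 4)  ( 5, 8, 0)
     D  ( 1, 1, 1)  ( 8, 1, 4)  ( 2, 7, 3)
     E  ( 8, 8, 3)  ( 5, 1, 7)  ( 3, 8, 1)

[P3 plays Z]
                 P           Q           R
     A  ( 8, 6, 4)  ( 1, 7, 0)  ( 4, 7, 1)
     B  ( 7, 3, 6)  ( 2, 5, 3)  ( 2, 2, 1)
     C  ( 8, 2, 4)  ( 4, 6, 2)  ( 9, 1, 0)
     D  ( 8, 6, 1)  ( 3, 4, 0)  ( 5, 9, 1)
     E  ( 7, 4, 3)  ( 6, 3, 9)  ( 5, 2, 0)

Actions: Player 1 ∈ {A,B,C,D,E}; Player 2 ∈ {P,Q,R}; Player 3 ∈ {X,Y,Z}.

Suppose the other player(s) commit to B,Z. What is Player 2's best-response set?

u_2(P vs B,Z) = 3
u_2(Q vs B,Z) = 5
u_2(R vs B,Z) = 2
max payoff 5 at {Q}

BR_2 = {Q}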